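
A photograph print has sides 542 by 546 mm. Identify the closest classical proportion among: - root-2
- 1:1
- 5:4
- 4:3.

1:1

Ratio = 546 / 542 ≈ 1.007.
Distances: root-2 1.414 (Δ 0.407); 1:1 1.000 (Δ 0.007); 5:4 1.250 (Δ 0.243); 4:3 1.333 (Δ 0.326).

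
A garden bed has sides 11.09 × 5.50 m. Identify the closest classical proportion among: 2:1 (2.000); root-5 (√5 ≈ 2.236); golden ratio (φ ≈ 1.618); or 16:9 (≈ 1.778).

2:1

11.09/5.50 ≈ 2.016. Nearest candidates are 2:1 (2.000, off by 0.016) and root-5 (2.236, off by 0.220).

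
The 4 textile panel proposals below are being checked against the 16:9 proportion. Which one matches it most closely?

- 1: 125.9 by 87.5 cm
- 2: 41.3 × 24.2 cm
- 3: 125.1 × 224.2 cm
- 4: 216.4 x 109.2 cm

Ratios (long/short): 1 ≈ 1.439; 2 ≈ 1.707; 3 ≈ 1.792; 4 ≈ 1.982.
16:9 ≈ 1.778; option 3 is nearest (Δ 0.014).

3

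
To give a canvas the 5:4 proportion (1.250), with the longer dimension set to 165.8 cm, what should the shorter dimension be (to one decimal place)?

5:4 = 1.25000.
Shorter side = 165.8 ÷ 1.25000 ≈ 132.640 → 132.6 cm.

132.6 cm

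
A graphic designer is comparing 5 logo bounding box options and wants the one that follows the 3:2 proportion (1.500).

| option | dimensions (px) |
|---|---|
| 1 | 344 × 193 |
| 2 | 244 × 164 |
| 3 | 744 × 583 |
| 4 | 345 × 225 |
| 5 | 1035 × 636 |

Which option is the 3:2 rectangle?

2

Ratios (long/short): 1 ≈ 1.782; 2 ≈ 1.488; 3 ≈ 1.276; 4 ≈ 1.533; 5 ≈ 1.627.
3:2 ≈ 1.500; option 2 is nearest (Δ 0.012).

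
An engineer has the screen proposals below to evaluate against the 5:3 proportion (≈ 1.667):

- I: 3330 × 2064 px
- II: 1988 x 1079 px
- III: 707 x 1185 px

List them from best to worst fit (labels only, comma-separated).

III, I, II

Ratios: I = 3330 / 2064 ≈ 1.613; II = 1988 / 1079 ≈ 1.842; III = 1185 / 707 ≈ 1.676.
|Δ from 1.667|: I 0.054; II 0.175; III 0.009.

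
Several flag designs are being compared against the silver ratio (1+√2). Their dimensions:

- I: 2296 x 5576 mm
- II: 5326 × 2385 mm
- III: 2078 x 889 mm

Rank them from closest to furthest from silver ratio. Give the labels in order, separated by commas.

Ratios: I = 5576 / 2296 ≈ 2.429; II = 5326 / 2385 ≈ 2.233; III = 2078 / 889 ≈ 2.337.
|Δ from 2.414|: I 0.015; II 0.181; III 0.077.

I, III, II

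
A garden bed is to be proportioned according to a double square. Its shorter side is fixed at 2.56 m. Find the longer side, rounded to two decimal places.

2:1 = 2.00000.
Longer side = 2.56 × 2.00000 ≈ 5.1200 → 5.12 m.

5.12 m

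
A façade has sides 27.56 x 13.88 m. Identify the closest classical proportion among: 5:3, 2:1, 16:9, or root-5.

2:1

27.56/13.88 ≈ 1.986. Nearest candidates are 2:1 (2.000, off by 0.014) and 16:9 (1.778, off by 0.208).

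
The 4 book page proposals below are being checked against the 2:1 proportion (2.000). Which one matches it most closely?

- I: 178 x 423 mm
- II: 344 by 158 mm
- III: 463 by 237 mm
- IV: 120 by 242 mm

Target 2:1 ≈ 2.000.
I: 2.376 (Δ0.376)  II: 2.177 (Δ0.177)  III: 1.954 (Δ0.046)  IV: 2.017 (Δ0.017)

IV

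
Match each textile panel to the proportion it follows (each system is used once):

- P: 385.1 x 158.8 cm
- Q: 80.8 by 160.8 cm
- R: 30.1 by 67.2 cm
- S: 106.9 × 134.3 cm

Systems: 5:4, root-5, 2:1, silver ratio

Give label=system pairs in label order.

P=silver ratio, Q=2:1, R=root-5, S=5:4

Ratios: P ≈ 2.425; Q ≈ 1.990; R ≈ 2.233; S ≈ 1.256.
Targets: 5:4 ≈ 1.250; root-5 ≈ 2.236; 2:1 ≈ 2.000; silver ratio ≈ 2.414.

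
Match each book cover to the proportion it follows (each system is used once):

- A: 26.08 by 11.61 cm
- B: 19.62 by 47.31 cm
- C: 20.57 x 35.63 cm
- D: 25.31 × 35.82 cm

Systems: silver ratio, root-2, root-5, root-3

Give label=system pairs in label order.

Ratios: A ≈ 2.246; B ≈ 2.411; C ≈ 1.732; D ≈ 1.415.
Targets: silver ratio ≈ 2.414; root-2 ≈ 1.414; root-5 ≈ 2.236; root-3 ≈ 1.732.

A=root-5, B=silver ratio, C=root-3, D=root-2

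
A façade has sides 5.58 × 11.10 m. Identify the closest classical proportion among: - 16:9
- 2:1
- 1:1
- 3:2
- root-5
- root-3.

11.10/5.58 ≈ 1.989. Nearest candidates are 2:1 (2.000, off by 0.011) and 16:9 (1.778, off by 0.211).

2:1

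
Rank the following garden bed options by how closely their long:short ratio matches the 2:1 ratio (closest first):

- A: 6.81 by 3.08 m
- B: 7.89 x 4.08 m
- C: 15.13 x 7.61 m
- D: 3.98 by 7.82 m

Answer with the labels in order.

C, D, B, A

Ratios: A = 6.81 / 3.08 ≈ 2.211; B = 7.89 / 4.08 ≈ 1.934; C = 15.13 / 7.61 ≈ 1.988; D = 7.82 / 3.98 ≈ 1.965.
|Δ from 2.000|: A 0.211; B 0.066; C 0.012; D 0.035.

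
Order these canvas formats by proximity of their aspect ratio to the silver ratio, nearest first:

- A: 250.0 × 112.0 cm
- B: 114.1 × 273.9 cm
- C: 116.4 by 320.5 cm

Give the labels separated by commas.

Ratios: A = 250.0 / 112.0 ≈ 2.232; B = 273.9 / 114.1 ≈ 2.401; C = 320.5 / 116.4 ≈ 2.753.
|Δ from 2.414|: A 0.182; B 0.013; C 0.339.

B, A, C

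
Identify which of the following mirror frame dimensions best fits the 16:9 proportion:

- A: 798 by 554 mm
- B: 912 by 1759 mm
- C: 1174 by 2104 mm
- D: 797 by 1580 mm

Target 16:9 ≈ 1.778.
A: 1.440 (Δ0.338)  B: 1.929 (Δ0.151)  C: 1.792 (Δ0.014)  D: 1.982 (Δ0.204)

C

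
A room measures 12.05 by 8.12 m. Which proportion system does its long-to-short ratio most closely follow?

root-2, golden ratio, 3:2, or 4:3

12.05/8.12 ≈ 1.484. Nearest candidates are 3:2 (1.500, off by 0.016) and root-2 (1.414, off by 0.070).

3:2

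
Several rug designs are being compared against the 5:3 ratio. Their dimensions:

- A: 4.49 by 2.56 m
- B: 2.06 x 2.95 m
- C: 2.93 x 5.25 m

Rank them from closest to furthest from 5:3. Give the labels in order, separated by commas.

A, C, B

A: 4.49/2.56 ≈ 1.754 → |1.754 − 1.667| = 0.087
B: 2.95/2.06 ≈ 1.432 → |1.432 − 1.667| = 0.235
C: 5.25/2.93 ≈ 1.792 → |1.792 − 1.667| = 0.125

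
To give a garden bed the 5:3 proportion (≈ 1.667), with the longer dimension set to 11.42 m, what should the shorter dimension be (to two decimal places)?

6.85 m

5:3 ≈ 1.66667.
Shorter side = 11.42 ÷ 1.66667 ≈ 6.8520 → 6.85 m.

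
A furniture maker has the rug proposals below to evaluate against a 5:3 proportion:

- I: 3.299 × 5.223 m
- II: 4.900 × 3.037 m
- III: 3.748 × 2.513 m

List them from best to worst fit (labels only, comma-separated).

I: 5.223/3.299 ≈ 1.583 → |1.583 − 1.667| = 0.084
II: 4.900/3.037 ≈ 1.613 → |1.613 − 1.667| = 0.054
III: 3.748/2.513 ≈ 1.491 → |1.491 − 1.667| = 0.176

II, I, III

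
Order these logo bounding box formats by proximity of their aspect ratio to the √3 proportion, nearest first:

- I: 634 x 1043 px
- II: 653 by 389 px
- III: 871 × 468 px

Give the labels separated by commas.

Ratios: I = 1043 / 634 ≈ 1.645; II = 653 / 389 ≈ 1.679; III = 871 / 468 ≈ 1.861.
|Δ from 1.732|: I 0.087; II 0.053; III 0.129.

II, I, III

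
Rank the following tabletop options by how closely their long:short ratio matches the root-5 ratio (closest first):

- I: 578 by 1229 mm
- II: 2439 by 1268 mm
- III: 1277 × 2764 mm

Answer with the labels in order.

III, I, II

Ratios: I = 1229 / 578 ≈ 2.126; II = 2439 / 1268 ≈ 1.924; III = 2764 / 1277 ≈ 2.164.
|Δ from 2.236|: I 0.110; II 0.312; III 0.072.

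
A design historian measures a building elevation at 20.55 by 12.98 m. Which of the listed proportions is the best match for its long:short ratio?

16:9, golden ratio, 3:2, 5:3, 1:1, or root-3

golden ratio

20.55/12.98 ≈ 1.583. Nearest candidates are golden ratio (1.618, off by 0.035) and 3:2 (1.500, off by 0.083).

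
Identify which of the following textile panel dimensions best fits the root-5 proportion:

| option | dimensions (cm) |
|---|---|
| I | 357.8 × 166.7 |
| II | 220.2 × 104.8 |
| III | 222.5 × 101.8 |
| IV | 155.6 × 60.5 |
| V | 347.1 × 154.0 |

V

Target root-5 ≈ 2.236.
I: 2.146 (Δ0.090)  II: 2.101 (Δ0.135)  III: 2.186 (Δ0.050)  IV: 2.572 (Δ0.336)  V: 2.254 (Δ0.018)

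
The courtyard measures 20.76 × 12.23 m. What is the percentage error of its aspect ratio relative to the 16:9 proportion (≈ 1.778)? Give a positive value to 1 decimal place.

4.5%

Ratio = 20.76 / 12.23 ≈ 1.6975.
Ideal 16:9 ≈ 1.7778. |1.6975 − 1.7778| / 1.7778 ≈ 4.52% → 4.5%.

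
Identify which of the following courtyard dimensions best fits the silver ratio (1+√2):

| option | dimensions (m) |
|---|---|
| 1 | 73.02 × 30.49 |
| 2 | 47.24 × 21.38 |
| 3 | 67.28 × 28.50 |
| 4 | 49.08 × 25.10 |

Target silver ratio ≈ 2.414.
1: 2.395 (Δ0.019)  2: 2.210 (Δ0.204)  3: 2.361 (Δ0.053)  4: 1.955 (Δ0.459)

1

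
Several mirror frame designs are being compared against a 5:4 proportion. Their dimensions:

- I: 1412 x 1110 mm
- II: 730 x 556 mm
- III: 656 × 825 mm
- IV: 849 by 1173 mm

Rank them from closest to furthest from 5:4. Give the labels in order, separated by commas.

III, I, II, IV

I: 1412/1110 ≈ 1.272 → |1.272 − 1.250| = 0.022
II: 730/556 ≈ 1.313 → |1.313 − 1.250| = 0.063
III: 825/656 ≈ 1.258 → |1.258 − 1.250| = 0.008
IV: 1173/849 ≈ 1.382 → |1.382 − 1.250| = 0.132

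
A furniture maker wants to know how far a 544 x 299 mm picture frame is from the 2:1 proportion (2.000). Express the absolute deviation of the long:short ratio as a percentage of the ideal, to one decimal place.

9.0%

Ratio = 544 / 299 ≈ 1.8194.
Ideal 2:1 = 2.0000. |1.8194 − 2.0000| / 2.0000 ≈ 9.03% → 9.0%.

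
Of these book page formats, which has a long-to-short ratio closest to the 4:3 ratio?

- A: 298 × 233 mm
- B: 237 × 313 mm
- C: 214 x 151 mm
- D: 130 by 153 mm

B

Target 4:3 ≈ 1.333.
A: 1.279 (Δ0.054)  B: 1.321 (Δ0.012)  C: 1.417 (Δ0.084)  D: 1.177 (Δ0.156)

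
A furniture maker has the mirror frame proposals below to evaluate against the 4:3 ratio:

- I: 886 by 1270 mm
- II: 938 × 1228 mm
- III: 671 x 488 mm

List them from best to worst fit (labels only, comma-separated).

I: 1270/886 ≈ 1.433 → |1.433 − 1.333| = 0.100
II: 1228/938 ≈ 1.309 → |1.309 − 1.333| = 0.024
III: 671/488 ≈ 1.375 → |1.375 − 1.333| = 0.042

II, III, I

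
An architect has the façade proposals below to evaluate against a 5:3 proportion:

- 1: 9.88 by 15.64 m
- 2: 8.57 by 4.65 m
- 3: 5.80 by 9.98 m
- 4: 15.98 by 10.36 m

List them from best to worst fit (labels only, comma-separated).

3, 1, 4, 2

1: 15.64/9.88 ≈ 1.583 → |1.583 − 1.667| = 0.084
2: 8.57/4.65 ≈ 1.843 → |1.843 − 1.667| = 0.176
3: 9.98/5.80 ≈ 1.721 → |1.721 − 1.667| = 0.054
4: 15.98/10.36 ≈ 1.542 → |1.542 − 1.667| = 0.125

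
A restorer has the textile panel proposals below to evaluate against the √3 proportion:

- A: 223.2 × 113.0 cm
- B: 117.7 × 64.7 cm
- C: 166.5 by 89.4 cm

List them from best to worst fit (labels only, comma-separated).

B, C, A

Ratios: A = 223.2 / 113.0 ≈ 1.975; B = 117.7 / 64.7 ≈ 1.819; C = 166.5 / 89.4 ≈ 1.862.
|Δ from 1.732|: A 0.243; B 0.087; C 0.130.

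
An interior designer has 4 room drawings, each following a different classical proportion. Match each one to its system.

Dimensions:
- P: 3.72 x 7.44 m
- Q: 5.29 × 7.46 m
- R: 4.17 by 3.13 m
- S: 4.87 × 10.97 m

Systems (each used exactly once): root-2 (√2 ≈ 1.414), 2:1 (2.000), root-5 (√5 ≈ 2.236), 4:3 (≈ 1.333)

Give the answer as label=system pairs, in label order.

P=2:1, Q=root-2, R=4:3, S=root-5

Ratios: P ≈ 2.000; Q ≈ 1.410; R ≈ 1.332; S ≈ 2.253.
Targets: root-2 ≈ 1.414; 2:1 ≈ 2.000; root-5 ≈ 2.236; 4:3 ≈ 1.333.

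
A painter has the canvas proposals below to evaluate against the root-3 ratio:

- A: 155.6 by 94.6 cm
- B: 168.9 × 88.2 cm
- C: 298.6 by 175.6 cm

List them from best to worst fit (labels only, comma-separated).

Ratios: A = 155.6 / 94.6 ≈ 1.645; B = 168.9 / 88.2 ≈ 1.915; C = 298.6 / 175.6 ≈ 1.700.
|Δ from 1.732|: A 0.087; B 0.183; C 0.032.

C, A, B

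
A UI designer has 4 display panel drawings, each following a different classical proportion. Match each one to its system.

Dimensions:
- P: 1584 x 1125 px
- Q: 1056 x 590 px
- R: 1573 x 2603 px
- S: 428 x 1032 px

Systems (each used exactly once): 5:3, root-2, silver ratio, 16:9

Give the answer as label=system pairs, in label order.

P=root-2, Q=16:9, R=5:3, S=silver ratio

P = 1584/1125 ≈ 1.408 → root-2 (1.414)
Q = 1056/590 ≈ 1.790 → 16:9 (1.778)
R = 2603/1573 ≈ 1.655 → 5:3 (1.667)
S = 1032/428 ≈ 2.411 → silver ratio (2.414)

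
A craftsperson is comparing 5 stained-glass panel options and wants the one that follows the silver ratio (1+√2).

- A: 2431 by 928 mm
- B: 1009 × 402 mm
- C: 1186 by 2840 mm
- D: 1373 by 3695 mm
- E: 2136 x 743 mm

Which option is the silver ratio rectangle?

C

Target silver ratio ≈ 2.414.
A: 2.620 (Δ0.206)  B: 2.510 (Δ0.096)  C: 2.395 (Δ0.019)  D: 2.691 (Δ0.277)  E: 2.875 (Δ0.461)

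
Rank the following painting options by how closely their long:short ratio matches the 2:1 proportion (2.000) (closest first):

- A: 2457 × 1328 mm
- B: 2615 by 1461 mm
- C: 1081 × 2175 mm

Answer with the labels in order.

C, A, B

A: 2457/1328 ≈ 1.850 → |1.850 − 2.000| = 0.150
B: 2615/1461 ≈ 1.790 → |1.790 − 2.000| = 0.210
C: 2175/1081 ≈ 2.012 → |2.012 − 2.000| = 0.012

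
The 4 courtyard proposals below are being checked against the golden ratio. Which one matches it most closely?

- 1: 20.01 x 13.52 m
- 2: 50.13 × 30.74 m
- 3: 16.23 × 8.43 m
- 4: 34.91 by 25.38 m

Ratios (long/short): 1 ≈ 1.480; 2 ≈ 1.631; 3 ≈ 1.925; 4 ≈ 1.375.
golden ratio ≈ 1.618; option 2 is nearest (Δ 0.013).

2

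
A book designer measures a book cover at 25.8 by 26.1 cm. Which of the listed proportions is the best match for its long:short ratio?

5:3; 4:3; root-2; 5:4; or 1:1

Ratio = 26.1 / 25.8 ≈ 1.012.
Distances: 5:3 1.667 (Δ 0.655); 4:3 1.333 (Δ 0.321); root-2 1.414 (Δ 0.402); 5:4 1.250 (Δ 0.238); 1:1 1.000 (Δ 0.012).

1:1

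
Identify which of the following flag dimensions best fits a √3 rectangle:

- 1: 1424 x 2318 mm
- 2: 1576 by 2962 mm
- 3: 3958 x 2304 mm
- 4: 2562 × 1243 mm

Ratios (long/short): 1 ≈ 1.628; 2 ≈ 1.879; 3 ≈ 1.718; 4 ≈ 2.061.
root-3 ≈ 1.732; option 3 is nearest (Δ 0.014).

3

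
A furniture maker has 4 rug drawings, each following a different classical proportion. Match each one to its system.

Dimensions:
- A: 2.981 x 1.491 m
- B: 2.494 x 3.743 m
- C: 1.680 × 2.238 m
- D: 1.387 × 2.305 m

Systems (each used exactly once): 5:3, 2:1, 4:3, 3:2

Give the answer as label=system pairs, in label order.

A=2:1, B=3:2, C=4:3, D=5:3

Ratios: A ≈ 1.999; B ≈ 1.501; C ≈ 1.332; D ≈ 1.662.
Targets: 5:3 ≈ 1.667; 2:1 ≈ 2.000; 4:3 ≈ 1.333; 3:2 ≈ 1.500.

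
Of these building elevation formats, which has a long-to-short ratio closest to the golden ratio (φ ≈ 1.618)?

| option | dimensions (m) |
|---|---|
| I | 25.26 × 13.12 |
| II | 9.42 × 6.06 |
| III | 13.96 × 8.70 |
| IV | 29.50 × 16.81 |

III

Ratios (long/short): I ≈ 1.925; II ≈ 1.554; III ≈ 1.605; IV ≈ 1.755.
golden ratio ≈ 1.618; option III is nearest (Δ 0.013).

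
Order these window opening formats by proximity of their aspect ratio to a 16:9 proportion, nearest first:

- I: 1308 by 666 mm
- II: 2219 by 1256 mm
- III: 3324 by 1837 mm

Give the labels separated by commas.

Ratios: I = 1308 / 666 ≈ 1.964; II = 2219 / 1256 ≈ 1.767; III = 3324 / 1837 ≈ 1.809.
|Δ from 1.778|: I 0.186; II 0.011; III 0.031.

II, III, I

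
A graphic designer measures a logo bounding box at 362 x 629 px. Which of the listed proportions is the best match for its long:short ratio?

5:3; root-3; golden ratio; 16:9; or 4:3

root-3

Ratio = 629 / 362 ≈ 1.738.
Distances: 5:3 1.667 (Δ 0.071); root-3 1.732 (Δ 0.006); golden ratio 1.618 (Δ 0.120); 16:9 1.778 (Δ 0.040); 4:3 1.333 (Δ 0.405).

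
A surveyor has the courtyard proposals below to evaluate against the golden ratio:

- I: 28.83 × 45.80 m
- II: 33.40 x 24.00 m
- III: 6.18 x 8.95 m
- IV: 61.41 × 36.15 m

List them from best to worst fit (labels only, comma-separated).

I: 45.80/28.83 ≈ 1.589 → |1.589 − 1.618| = 0.029
II: 33.40/24.00 ≈ 1.392 → |1.392 − 1.618| = 0.226
III: 8.95/6.18 ≈ 1.448 → |1.448 − 1.618| = 0.170
IV: 61.41/36.15 ≈ 1.699 → |1.699 − 1.618| = 0.081

I, IV, III, II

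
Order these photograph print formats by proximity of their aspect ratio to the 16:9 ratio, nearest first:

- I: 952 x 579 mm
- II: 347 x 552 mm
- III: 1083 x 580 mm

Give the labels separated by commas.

I: 952/579 ≈ 1.644 → |1.644 − 1.778| = 0.134
II: 552/347 ≈ 1.591 → |1.591 − 1.778| = 0.187
III: 1083/580 ≈ 1.867 → |1.867 − 1.778| = 0.089

III, I, II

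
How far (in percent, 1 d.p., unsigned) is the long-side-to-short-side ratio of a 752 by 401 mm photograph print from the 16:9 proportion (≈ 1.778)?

5.5%

Ratio = 752 / 401 ≈ 1.8753.
Ideal 16:9 ≈ 1.7778. |1.8753 − 1.7778| / 1.7778 ≈ 5.48% → 5.5%.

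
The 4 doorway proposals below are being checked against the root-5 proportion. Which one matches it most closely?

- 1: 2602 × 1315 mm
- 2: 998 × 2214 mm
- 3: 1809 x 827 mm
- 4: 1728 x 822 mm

Ratios (long/short): 1 ≈ 1.979; 2 ≈ 2.218; 3 ≈ 2.187; 4 ≈ 2.102.
root-5 ≈ 2.236; option 2 is nearest (Δ 0.018).

2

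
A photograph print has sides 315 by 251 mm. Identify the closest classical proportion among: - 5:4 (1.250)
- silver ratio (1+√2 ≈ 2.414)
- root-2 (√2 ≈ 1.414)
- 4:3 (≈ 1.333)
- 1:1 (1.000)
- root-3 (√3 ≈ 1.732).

5:4

315/251 ≈ 1.255. Nearest candidates are 5:4 (1.250, off by 0.005) and 4:3 (1.333, off by 0.078).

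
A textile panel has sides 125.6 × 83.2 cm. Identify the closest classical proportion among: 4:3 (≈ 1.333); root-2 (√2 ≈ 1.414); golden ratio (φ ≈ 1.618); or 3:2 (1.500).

3:2

125.6/83.2 ≈ 1.510. Nearest candidates are 3:2 (1.500, off by 0.010) and root-2 (1.414, off by 0.096).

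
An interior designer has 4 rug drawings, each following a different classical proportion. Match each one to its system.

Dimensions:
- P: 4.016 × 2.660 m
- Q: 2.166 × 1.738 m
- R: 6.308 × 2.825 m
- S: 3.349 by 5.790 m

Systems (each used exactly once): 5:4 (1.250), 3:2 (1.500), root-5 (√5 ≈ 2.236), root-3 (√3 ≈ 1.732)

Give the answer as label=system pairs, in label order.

Ratios: P ≈ 1.510; Q ≈ 1.246; R ≈ 2.233; S ≈ 1.729.
Targets: 5:4 ≈ 1.250; 3:2 ≈ 1.500; root-5 ≈ 2.236; root-3 ≈ 1.732.

P=3:2, Q=5:4, R=root-5, S=root-3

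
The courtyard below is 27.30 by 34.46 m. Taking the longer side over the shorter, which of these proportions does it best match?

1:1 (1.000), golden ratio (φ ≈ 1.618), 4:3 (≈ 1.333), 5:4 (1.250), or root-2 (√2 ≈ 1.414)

Ratio = 34.46 / 27.30 ≈ 1.262.
Distances: 1:1 1.000 (Δ 0.262); golden ratio 1.618 (Δ 0.356); 4:3 1.333 (Δ 0.071); 5:4 1.250 (Δ 0.012); root-2 1.414 (Δ 0.152).

5:4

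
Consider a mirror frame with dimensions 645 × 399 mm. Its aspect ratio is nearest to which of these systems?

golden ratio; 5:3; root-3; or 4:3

golden ratio

Ratio = 645 / 399 ≈ 1.617.
Distances: golden ratio 1.618 (Δ 0.001); 5:3 1.667 (Δ 0.050); root-3 1.732 (Δ 0.115); 4:3 1.333 (Δ 0.284).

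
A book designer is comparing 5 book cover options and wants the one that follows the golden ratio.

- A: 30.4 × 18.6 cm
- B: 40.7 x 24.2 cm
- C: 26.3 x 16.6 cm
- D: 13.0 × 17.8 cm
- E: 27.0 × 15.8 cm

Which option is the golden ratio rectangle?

Ratios (long/short): A ≈ 1.634; B ≈ 1.682; C ≈ 1.584; D ≈ 1.369; E ≈ 1.709.
golden ratio ≈ 1.618; option A is nearest (Δ 0.016).

A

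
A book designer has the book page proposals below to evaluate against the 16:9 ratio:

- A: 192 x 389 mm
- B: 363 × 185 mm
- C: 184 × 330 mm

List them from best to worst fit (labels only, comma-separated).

C, B, A

A: 389/192 ≈ 2.026 → |2.026 − 1.778| = 0.248
B: 363/185 ≈ 1.962 → |1.962 − 1.778| = 0.184
C: 330/184 ≈ 1.793 → |1.793 − 1.778| = 0.015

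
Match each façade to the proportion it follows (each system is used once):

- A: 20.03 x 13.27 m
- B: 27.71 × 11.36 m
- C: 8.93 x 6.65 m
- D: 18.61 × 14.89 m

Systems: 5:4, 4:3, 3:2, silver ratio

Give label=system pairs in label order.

A=3:2, B=silver ratio, C=4:3, D=5:4

Ratios: A ≈ 1.509; B ≈ 2.439; C ≈ 1.343; D ≈ 1.250.
Targets: 5:4 ≈ 1.250; 4:3 ≈ 1.333; 3:2 ≈ 1.500; silver ratio ≈ 2.414.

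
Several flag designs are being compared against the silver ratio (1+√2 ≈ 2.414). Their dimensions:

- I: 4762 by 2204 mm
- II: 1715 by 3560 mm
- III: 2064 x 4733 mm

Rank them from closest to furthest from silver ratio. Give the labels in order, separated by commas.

I: 4762/2204 ≈ 2.161 → |2.161 − 2.414| = 0.253
II: 3560/1715 ≈ 2.076 → |2.076 − 2.414| = 0.338
III: 4733/2064 ≈ 2.293 → |2.293 − 2.414| = 0.121

III, I, II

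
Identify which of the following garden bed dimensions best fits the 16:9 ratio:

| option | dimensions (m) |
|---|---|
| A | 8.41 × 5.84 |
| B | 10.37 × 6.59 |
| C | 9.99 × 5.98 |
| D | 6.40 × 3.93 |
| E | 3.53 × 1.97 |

Ratios (long/short): A ≈ 1.440; B ≈ 1.574; C ≈ 1.671; D ≈ 1.628; E ≈ 1.792.
16:9 ≈ 1.778; option E is nearest (Δ 0.014).

E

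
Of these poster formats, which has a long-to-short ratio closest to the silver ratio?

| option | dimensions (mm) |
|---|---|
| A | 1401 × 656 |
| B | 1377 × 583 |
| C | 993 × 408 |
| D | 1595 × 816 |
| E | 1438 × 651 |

Ratios (long/short): A ≈ 2.136; B ≈ 2.362; C ≈ 2.434; D ≈ 1.955; E ≈ 2.209.
silver ratio ≈ 2.414; option C is nearest (Δ 0.020).

C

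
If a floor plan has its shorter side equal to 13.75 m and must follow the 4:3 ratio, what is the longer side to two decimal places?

18.33 m

4:3 ≈ 1.33333.
Longer side = 13.75 × 1.33333 ≈ 18.3333 → 18.33 m.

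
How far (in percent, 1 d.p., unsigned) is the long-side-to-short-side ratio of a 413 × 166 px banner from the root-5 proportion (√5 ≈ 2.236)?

11.3%

Ratio = 413 / 166 ≈ 2.4880.
Ideal root-5 ≈ 2.2361. |2.4880 − 2.2361| / 2.2361 ≈ 11.27% → 11.3%.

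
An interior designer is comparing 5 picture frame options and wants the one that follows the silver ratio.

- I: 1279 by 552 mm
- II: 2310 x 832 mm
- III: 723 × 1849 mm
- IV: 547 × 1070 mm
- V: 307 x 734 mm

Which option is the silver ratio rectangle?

Ratios (long/short): I ≈ 2.317; II ≈ 2.776; III ≈ 2.557; IV ≈ 1.956; V ≈ 2.391.
silver ratio ≈ 2.414; option V is nearest (Δ 0.023).

V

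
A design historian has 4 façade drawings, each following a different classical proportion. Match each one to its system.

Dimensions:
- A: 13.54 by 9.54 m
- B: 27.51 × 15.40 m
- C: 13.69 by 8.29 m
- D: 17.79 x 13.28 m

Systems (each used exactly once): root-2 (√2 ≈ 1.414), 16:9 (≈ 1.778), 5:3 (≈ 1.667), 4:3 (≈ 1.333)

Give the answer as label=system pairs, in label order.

Ratios: A ≈ 1.419; B ≈ 1.786; C ≈ 1.651; D ≈ 1.340.
Targets: root-2 ≈ 1.414; 16:9 ≈ 1.778; 5:3 ≈ 1.667; 4:3 ≈ 1.333.

A=root-2, B=16:9, C=5:3, D=4:3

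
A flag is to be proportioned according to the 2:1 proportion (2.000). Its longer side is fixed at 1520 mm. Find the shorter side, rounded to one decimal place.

760.0 mm

2:1 = 2.00000.
Shorter side = 1520 ÷ 2.00000 ≈ 760.000 → 760.0 mm.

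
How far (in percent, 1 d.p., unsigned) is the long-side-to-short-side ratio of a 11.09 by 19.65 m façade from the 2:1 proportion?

Ratio = 19.65 / 11.09 ≈ 1.7719.
Ideal 2:1 = 2.0000. |1.7719 − 2.0000| / 2.0000 ≈ 11.40% → 11.4%.

11.4%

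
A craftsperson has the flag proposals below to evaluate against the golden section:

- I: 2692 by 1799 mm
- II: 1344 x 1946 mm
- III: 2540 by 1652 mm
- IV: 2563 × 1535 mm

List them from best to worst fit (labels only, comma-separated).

IV, III, I, II

Ratios: I = 2692 / 1799 ≈ 1.496; II = 1946 / 1344 ≈ 1.448; III = 2540 / 1652 ≈ 1.538; IV = 2563 / 1535 ≈ 1.670.
|Δ from 1.618|: I 0.122; II 0.170; III 0.080; IV 0.052.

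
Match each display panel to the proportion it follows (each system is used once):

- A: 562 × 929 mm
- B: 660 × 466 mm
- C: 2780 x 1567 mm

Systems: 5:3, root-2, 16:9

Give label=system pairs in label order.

A = 929/562 ≈ 1.653 → 5:3 (1.667)
B = 660/466 ≈ 1.416 → root-2 (1.414)
C = 2780/1567 ≈ 1.774 → 16:9 (1.778)

A=5:3, B=root-2, C=16:9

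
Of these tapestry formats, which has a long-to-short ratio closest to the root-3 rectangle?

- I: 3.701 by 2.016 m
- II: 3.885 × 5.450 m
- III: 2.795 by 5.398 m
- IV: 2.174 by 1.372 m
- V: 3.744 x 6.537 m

Ratios (long/short): I ≈ 1.836; II ≈ 1.403; III ≈ 1.931; IV ≈ 1.585; V ≈ 1.746.
root-3 ≈ 1.732; option V is nearest (Δ 0.014).

V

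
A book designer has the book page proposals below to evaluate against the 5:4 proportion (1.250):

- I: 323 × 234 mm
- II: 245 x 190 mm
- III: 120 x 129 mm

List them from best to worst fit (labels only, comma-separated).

I: 323/234 ≈ 1.380 → |1.380 − 1.250| = 0.130
II: 245/190 ≈ 1.289 → |1.289 − 1.250| = 0.039
III: 129/120 ≈ 1.075 → |1.075 − 1.250| = 0.175

II, I, III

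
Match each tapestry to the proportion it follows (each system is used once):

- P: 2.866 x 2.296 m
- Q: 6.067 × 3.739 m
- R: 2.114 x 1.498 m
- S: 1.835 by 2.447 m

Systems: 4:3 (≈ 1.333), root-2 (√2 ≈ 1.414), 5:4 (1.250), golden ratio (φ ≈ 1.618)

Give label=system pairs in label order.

P=5:4, Q=golden ratio, R=root-2, S=4:3

P = 2.866/2.296 ≈ 1.248 → 5:4 (1.250)
Q = 6.067/3.739 ≈ 1.623 → golden ratio (1.618)
R = 2.114/1.498 ≈ 1.411 → root-2 (1.414)
S = 2.447/1.835 ≈ 1.334 → 4:3 (1.333)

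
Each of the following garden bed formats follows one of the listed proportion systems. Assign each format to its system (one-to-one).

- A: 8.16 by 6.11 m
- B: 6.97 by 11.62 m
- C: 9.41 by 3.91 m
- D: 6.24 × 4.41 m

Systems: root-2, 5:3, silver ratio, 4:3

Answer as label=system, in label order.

Ratios: A ≈ 1.336; B ≈ 1.667; C ≈ 2.407; D ≈ 1.415.
Targets: root-2 ≈ 1.414; 5:3 ≈ 1.667; silver ratio ≈ 2.414; 4:3 ≈ 1.333.

A=4:3, B=5:3, C=silver ratio, D=root-2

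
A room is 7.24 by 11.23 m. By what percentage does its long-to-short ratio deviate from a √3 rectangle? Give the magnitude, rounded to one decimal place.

10.4%

Ratio = 11.23 / 7.24 ≈ 1.5511.
Ideal root-3 ≈ 1.7321. |1.5511 − 1.7321| / 1.7321 ≈ 10.45% → 10.4%.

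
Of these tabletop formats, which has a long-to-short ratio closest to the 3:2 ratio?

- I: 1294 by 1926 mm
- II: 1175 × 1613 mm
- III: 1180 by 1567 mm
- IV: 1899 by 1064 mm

Ratios (long/short): I ≈ 1.488; II ≈ 1.373; III ≈ 1.328; IV ≈ 1.785.
3:2 ≈ 1.500; option I is nearest (Δ 0.012).

I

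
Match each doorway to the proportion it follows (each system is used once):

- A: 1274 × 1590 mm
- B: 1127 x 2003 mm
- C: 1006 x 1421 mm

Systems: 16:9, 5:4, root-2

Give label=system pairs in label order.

A=5:4, B=16:9, C=root-2

Ratios: A ≈ 1.248; B ≈ 1.777; C ≈ 1.413.
Targets: 16:9 ≈ 1.778; 5:4 ≈ 1.250; root-2 ≈ 1.414.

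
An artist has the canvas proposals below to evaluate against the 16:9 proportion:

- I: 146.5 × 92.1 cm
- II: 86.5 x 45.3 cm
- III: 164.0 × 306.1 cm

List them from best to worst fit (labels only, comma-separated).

Ratios: I = 146.5 / 92.1 ≈ 1.591; II = 86.5 / 45.3 ≈ 1.909; III = 306.1 / 164.0 ≈ 1.866.
|Δ from 1.778|: I 0.187; II 0.131; III 0.088.

III, II, I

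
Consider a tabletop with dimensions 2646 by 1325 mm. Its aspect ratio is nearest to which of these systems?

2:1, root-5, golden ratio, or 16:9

2:1

Ratio = 2646 / 1325 ≈ 1.997.
Distances: 2:1 2.000 (Δ 0.003); root-5 2.236 (Δ 0.239); golden ratio 1.618 (Δ 0.379); 16:9 1.778 (Δ 0.219).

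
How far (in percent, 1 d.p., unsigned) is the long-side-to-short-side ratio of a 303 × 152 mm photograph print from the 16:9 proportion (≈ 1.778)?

Ratio = 303 / 152 ≈ 1.9934.
Ideal 16:9 ≈ 1.7778. |1.9934 − 1.7778| / 1.7778 ≈ 12.13% → 12.1%.

12.1%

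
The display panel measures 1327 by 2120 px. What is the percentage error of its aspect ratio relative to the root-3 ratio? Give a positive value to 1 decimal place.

7.8%

Ratio = 2120 / 1327 ≈ 1.5976.
Ideal root-3 ≈ 1.7321. |1.5976 − 1.7321| / 1.7321 ≈ 7.77% → 7.8%.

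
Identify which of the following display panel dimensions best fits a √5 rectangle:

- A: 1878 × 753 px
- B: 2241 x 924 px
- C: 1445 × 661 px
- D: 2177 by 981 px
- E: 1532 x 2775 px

Target root-5 ≈ 2.236.
A: 2.494 (Δ0.258)  B: 2.425 (Δ0.189)  C: 2.186 (Δ0.050)  D: 2.219 (Δ0.017)  E: 1.811 (Δ0.425)

D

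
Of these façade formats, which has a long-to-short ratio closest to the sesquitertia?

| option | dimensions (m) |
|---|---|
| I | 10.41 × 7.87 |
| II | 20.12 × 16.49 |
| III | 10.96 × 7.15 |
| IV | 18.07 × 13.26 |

I

Ratios (long/short): I ≈ 1.323; II ≈ 1.220; III ≈ 1.533; IV ≈ 1.363.
4:3 ≈ 1.333; option I is nearest (Δ 0.010).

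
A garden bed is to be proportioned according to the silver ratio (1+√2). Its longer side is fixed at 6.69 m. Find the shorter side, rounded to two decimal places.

2.77 m

silver ratio ≈ 2.41421.
Shorter side = 6.69 ÷ 2.41421 ≈ 2.7711 → 2.77 m.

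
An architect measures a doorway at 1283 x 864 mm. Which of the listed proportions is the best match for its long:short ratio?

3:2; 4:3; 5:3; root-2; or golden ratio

3:2

Ratio = 1283 / 864 ≈ 1.485.
Distances: 3:2 1.500 (Δ 0.015); 4:3 1.333 (Δ 0.152); 5:3 1.667 (Δ 0.182); root-2 1.414 (Δ 0.071); golden ratio 1.618 (Δ 0.133).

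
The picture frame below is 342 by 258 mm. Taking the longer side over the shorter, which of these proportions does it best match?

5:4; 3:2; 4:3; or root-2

4:3

Ratio = 342 / 258 ≈ 1.326.
Distances: 5:4 1.250 (Δ 0.076); 3:2 1.500 (Δ 0.174); 4:3 1.333 (Δ 0.007); root-2 1.414 (Δ 0.088).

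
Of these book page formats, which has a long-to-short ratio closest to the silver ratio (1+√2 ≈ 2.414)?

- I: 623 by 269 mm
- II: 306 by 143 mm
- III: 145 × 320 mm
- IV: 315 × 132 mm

IV

Ratios (long/short): I ≈ 2.316; II ≈ 2.140; III ≈ 2.207; IV ≈ 2.386.
silver ratio ≈ 2.414; option IV is nearest (Δ 0.028).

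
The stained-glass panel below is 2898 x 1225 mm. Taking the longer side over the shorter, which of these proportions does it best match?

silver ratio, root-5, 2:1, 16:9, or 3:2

2898/1225 ≈ 2.366. Nearest candidates are silver ratio (2.414, off by 0.048) and root-5 (2.236, off by 0.130).

silver ratio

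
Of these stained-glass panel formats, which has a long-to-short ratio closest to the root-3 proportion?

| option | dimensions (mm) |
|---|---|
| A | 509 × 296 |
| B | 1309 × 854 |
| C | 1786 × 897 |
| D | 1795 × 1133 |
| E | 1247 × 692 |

Target root-3 ≈ 1.732.
A: 1.720 (Δ0.012)  B: 1.533 (Δ0.199)  C: 1.991 (Δ0.259)  D: 1.584 (Δ0.148)  E: 1.802 (Δ0.070)

A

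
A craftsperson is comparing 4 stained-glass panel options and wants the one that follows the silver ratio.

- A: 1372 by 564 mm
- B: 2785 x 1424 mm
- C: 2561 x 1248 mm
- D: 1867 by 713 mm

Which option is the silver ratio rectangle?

A

Ratios (long/short): A ≈ 2.433; B ≈ 1.956; C ≈ 2.052; D ≈ 2.619.
silver ratio ≈ 2.414; option A is nearest (Δ 0.019).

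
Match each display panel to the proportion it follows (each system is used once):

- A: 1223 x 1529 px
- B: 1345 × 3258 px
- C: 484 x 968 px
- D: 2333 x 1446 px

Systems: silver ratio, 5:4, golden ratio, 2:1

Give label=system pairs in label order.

Ratios: A ≈ 1.250; B ≈ 2.422; C ≈ 2.000; D ≈ 1.613.
Targets: silver ratio ≈ 2.414; 5:4 ≈ 1.250; golden ratio ≈ 1.618; 2:1 ≈ 2.000.

A=5:4, B=silver ratio, C=2:1, D=golden ratio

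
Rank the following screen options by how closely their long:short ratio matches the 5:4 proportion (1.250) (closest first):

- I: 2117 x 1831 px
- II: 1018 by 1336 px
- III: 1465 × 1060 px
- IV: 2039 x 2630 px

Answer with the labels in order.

IV, II, I, III

I: 2117/1831 ≈ 1.156 → |1.156 − 1.250| = 0.094
II: 1336/1018 ≈ 1.312 → |1.312 − 1.250| = 0.062
III: 1465/1060 ≈ 1.382 → |1.382 − 1.250| = 0.132
IV: 2630/2039 ≈ 1.290 → |1.290 − 1.250| = 0.040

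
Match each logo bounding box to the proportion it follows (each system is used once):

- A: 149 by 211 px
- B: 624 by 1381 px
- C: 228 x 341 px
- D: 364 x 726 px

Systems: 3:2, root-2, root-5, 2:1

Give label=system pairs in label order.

A = 211/149 ≈ 1.416 → root-2 (1.414)
B = 1381/624 ≈ 2.213 → root-5 (2.236)
C = 341/228 ≈ 1.496 → 3:2 (1.500)
D = 726/364 ≈ 1.995 → 2:1 (2.000)

A=root-2, B=root-5, C=3:2, D=2:1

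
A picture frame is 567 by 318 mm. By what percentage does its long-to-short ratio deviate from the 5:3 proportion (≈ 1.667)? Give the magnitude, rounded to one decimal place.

7.0%

Ratio = 567 / 318 ≈ 1.7830.
Ideal 5:3 ≈ 1.6667. |1.7830 − 1.6667| / 1.6667 ≈ 6.98% → 7.0%.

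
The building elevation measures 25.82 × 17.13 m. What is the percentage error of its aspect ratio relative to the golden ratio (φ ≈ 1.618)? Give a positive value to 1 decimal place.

Ratio = 25.82 / 17.13 ≈ 1.5073.
Ideal golden ratio ≈ 1.6180. |1.5073 − 1.6180| / 1.6180 ≈ 6.84% → 6.8%.

6.8%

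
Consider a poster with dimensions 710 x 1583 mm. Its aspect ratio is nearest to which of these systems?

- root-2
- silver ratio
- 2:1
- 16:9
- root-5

1583/710 ≈ 2.230. Nearest candidates are root-5 (2.236, off by 0.006) and silver ratio (2.414, off by 0.184).

root-5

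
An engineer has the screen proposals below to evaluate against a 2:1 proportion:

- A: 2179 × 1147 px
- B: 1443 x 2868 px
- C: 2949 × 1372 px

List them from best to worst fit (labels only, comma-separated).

A: 2179/1147 ≈ 1.900 → |1.900 − 2.000| = 0.100
B: 2868/1443 ≈ 1.988 → |1.988 − 2.000| = 0.012
C: 2949/1372 ≈ 2.149 → |2.149 − 2.000| = 0.149

B, A, C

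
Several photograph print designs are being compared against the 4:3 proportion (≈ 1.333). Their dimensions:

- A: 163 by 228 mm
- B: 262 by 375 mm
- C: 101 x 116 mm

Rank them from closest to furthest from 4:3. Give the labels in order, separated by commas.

A, B, C

Ratios: A = 228 / 163 ≈ 1.399; B = 375 / 262 ≈ 1.431; C = 116 / 101 ≈ 1.149.
|Δ from 1.333|: A 0.066; B 0.098; C 0.184.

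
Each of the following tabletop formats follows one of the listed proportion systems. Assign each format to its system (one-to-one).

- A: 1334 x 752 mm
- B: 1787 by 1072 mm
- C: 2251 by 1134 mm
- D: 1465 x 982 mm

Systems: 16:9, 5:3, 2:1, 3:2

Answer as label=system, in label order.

A=16:9, B=5:3, C=2:1, D=3:2

A = 1334/752 ≈ 1.774 → 16:9 (1.778)
B = 1787/1072 ≈ 1.667 → 5:3 (1.667)
C = 2251/1134 ≈ 1.985 → 2:1 (2.000)
D = 1465/982 ≈ 1.492 → 3:2 (1.500)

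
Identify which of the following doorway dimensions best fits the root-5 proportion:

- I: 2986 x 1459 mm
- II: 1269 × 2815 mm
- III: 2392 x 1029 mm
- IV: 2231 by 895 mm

Ratios (long/short): I ≈ 2.047; II ≈ 2.218; III ≈ 2.325; IV ≈ 2.493.
root-5 ≈ 2.236; option II is nearest (Δ 0.018).

II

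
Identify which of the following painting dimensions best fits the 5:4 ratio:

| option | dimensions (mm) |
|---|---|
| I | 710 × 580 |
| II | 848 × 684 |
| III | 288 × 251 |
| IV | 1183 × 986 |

Ratios (long/short): I ≈ 1.224; II ≈ 1.240; III ≈ 1.147; IV ≈ 1.200.
5:4 ≈ 1.250; option II is nearest (Δ 0.010).

II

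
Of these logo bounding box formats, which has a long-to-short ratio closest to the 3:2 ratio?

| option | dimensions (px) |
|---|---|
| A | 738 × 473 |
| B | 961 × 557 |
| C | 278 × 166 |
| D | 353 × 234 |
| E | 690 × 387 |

Ratios (long/short): A ≈ 1.560; B ≈ 1.725; C ≈ 1.675; D ≈ 1.509; E ≈ 1.783.
3:2 ≈ 1.500; option D is nearest (Δ 0.009).

D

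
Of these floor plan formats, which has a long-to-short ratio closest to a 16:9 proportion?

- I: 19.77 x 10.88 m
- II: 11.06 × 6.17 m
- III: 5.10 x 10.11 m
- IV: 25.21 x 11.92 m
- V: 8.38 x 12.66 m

Ratios (long/short): I ≈ 1.817; II ≈ 1.793; III ≈ 1.982; IV ≈ 2.115; V ≈ 1.511.
16:9 ≈ 1.778; option II is nearest (Δ 0.015).

II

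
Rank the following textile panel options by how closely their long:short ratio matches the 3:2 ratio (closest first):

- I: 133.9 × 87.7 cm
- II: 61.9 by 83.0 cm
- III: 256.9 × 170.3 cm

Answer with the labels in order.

Ratios: I = 133.9 / 87.7 ≈ 1.527; II = 83.0 / 61.9 ≈ 1.341; III = 256.9 / 170.3 ≈ 1.509.
|Δ from 1.500|: I 0.027; II 0.159; III 0.009.

III, I, II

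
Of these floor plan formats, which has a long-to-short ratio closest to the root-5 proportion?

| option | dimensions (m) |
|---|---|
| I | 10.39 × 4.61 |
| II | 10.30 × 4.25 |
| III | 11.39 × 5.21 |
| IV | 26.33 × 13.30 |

Target root-5 ≈ 2.236.
I: 2.254 (Δ0.018)  II: 2.424 (Δ0.188)  III: 2.186 (Δ0.050)  IV: 1.980 (Δ0.256)

I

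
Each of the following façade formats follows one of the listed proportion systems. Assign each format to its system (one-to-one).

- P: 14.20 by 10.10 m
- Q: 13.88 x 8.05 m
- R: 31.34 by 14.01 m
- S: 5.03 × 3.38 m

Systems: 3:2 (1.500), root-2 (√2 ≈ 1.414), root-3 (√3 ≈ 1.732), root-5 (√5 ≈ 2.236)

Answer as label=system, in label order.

P=root-2, Q=root-3, R=root-5, S=3:2

P = 14.20/10.10 ≈ 1.406 → root-2 (1.414)
Q = 13.88/8.05 ≈ 1.724 → root-3 (1.732)
R = 31.34/14.01 ≈ 2.237 → root-5 (2.236)
S = 5.03/3.38 ≈ 1.488 → 3:2 (1.500)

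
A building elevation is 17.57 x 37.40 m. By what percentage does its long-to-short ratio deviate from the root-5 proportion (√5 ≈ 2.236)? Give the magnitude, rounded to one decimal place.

4.8%

Ratio = 37.40 / 17.57 ≈ 2.1286.
Ideal root-5 ≈ 2.2361. |2.1286 − 2.2361| / 2.2361 ≈ 4.81% → 4.8%.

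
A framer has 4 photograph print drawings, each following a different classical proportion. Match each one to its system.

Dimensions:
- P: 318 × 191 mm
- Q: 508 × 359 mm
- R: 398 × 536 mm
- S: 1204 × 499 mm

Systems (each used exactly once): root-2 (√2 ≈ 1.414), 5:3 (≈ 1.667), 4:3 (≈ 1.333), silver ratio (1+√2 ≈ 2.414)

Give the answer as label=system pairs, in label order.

P = 318/191 ≈ 1.665 → 5:3 (1.667)
Q = 508/359 ≈ 1.415 → root-2 (1.414)
R = 536/398 ≈ 1.347 → 4:3 (1.333)
S = 1204/499 ≈ 2.413 → silver ratio (2.414)

P=5:3, Q=root-2, R=4:3, S=silver ratio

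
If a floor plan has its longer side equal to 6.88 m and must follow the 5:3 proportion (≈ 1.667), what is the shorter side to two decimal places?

4.13 m

5:3 ≈ 1.66667.
Shorter side = 6.88 ÷ 1.66667 ≈ 4.1280 → 4.13 m.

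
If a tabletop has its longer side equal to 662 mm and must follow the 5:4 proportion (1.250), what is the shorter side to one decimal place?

529.6 mm

5:4 = 1.25000.
Shorter side = 662 ÷ 1.25000 ≈ 529.600 → 529.6 mm.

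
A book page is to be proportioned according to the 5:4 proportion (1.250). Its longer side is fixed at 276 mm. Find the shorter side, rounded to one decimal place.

5:4 = 1.25000.
Shorter side = 276 ÷ 1.25000 ≈ 220.800 → 220.8 mm.

220.8 mm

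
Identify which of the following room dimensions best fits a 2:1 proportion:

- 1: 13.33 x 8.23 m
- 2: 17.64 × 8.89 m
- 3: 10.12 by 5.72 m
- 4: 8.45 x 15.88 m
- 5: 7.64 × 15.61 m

Target 2:1 ≈ 2.000.
1: 1.620 (Δ0.380)  2: 1.984 (Δ0.016)  3: 1.769 (Δ0.231)  4: 1.879 (Δ0.121)  5: 2.043 (Δ0.043)

2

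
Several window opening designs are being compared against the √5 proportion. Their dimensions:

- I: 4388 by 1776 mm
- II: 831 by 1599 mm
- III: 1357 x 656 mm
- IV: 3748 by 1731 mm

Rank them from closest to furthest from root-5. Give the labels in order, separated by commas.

IV, III, I, II

Ratios: I = 4388 / 1776 ≈ 2.471; II = 1599 / 831 ≈ 1.924; III = 1357 / 656 ≈ 2.069; IV = 3748 / 1731 ≈ 2.165.
|Δ from 2.236|: I 0.235; II 0.312; III 0.167; IV 0.071.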